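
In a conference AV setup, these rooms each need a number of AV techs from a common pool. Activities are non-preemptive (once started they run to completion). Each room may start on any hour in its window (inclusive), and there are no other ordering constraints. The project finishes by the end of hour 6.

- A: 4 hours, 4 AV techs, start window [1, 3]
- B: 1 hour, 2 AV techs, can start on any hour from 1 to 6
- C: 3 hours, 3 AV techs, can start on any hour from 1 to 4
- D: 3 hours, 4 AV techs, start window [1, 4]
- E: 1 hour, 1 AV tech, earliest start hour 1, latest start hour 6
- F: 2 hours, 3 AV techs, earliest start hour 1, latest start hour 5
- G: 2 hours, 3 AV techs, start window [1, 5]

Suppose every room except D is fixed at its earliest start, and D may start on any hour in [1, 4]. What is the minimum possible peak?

16

D@1: h1:20  h2:17  h3:11  h4:4  h5:0  h6:0 → peak 20
D@2: h1:16  h2:17  h3:11  h4:8  h5:0  h6:0 → peak 17
D@3: h1:16  h2:13  h3:11  h4:8  h5:4  h6:0 → peak 16
D@4: h1:16  h2:13  h3:7  h4:8  h5:4  h6:4 → peak 16
Best is D@3, peak 16.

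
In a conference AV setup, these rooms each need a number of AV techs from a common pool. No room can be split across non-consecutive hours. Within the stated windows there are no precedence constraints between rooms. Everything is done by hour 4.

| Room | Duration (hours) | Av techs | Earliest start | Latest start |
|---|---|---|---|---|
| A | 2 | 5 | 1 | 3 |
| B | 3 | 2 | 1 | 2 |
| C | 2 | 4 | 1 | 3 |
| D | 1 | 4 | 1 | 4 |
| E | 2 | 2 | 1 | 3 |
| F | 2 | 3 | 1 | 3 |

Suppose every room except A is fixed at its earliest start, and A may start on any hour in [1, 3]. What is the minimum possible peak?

A@1: h1:20  h2:16  h3:2  h4:0 → peak 20
A@2: h1:15  h2:16  h3:7  h4:0 → peak 16
A@3: h1:15  h2:11  h3:7  h4:5 → peak 15
Best is A@3, peak 15.

15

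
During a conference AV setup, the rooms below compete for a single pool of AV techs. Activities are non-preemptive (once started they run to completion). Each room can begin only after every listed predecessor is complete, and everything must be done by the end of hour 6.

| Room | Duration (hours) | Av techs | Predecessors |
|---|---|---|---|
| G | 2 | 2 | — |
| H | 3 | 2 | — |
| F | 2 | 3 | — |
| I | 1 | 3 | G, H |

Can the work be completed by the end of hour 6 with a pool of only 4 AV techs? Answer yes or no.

Schedule G@1, H@1, F@4, I@6: h1:4  h2:4  h3:2  h4:3  h5:3  h6:3 — peak 4 ≤ 4.

yes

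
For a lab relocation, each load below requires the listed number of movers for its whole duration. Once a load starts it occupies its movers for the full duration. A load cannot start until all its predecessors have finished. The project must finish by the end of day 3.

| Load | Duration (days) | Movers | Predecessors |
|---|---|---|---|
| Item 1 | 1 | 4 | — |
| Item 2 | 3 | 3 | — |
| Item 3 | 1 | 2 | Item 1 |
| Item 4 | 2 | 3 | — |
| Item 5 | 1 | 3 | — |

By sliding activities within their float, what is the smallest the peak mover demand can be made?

9

Early-start (Item 1@1, Item 2@1, Item 3@2, Item 4@1, Item 5@1) gives peak 13: d1:13  d2:8  d3:3.
Shift Item 4→2, Item 5→3.
Schedule Item 1@1, Item 2@1, Item 3@2, Item 4@2, Item 5@3: d1:7  d2:8  d3:9 — peak 9.
No arrangement of the 18 feasible schedules does better.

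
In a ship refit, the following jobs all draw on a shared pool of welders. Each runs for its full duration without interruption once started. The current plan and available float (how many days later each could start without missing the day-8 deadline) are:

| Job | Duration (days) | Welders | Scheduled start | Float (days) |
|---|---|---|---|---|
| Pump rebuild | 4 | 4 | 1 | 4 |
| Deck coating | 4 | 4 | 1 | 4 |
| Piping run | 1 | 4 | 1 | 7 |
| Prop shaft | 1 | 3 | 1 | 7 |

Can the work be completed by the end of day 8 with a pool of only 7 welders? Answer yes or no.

no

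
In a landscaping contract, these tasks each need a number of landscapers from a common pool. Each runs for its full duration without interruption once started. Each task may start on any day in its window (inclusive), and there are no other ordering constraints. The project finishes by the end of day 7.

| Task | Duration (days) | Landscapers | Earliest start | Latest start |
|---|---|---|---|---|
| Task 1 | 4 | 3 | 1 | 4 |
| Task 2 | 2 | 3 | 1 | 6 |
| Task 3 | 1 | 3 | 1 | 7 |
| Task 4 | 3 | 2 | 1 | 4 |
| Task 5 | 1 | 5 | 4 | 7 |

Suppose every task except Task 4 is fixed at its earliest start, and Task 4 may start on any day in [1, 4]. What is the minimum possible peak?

10

Task 4@1: d1:11  d2:8  d3:5  d4:8  d5:0  d6:0  d7:0 → peak 11
Task 4@2: d1:9  d2:8  d3:5  d4:10  d5:0  d6:0  d7:0 → peak 10
Task 4@3: d1:9  d2:6  d3:5  d4:10  d5:2  d6:0  d7:0 → peak 10
Task 4@4: d1:9  d2:6  d3:3  d4:10  d5:2  d6:2  d7:0 → peak 10
Best is Task 4@2, peak 10.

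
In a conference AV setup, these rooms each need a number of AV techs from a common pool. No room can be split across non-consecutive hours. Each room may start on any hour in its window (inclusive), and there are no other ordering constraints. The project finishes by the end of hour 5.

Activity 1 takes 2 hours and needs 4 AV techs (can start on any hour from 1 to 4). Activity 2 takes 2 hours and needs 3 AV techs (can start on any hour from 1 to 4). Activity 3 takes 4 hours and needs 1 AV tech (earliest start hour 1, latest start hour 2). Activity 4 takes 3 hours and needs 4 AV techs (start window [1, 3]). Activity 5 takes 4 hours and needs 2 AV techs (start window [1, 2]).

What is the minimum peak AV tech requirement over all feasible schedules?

Early-start (Activity 1@1, Activity 2@1, Activity 3@1, Activity 4@1, Activity 5@1) gives peak 14: h1:14  h2:14  h3:7  h4:3  h5:0.
Shift Activity 4→3.
Schedule Activity 1@1, Activity 2@1, Activity 3@1, Activity 4@3, Activity 5@1: h1:10  h2:10  h3:7  h4:7  h5:4 — peak 10.

10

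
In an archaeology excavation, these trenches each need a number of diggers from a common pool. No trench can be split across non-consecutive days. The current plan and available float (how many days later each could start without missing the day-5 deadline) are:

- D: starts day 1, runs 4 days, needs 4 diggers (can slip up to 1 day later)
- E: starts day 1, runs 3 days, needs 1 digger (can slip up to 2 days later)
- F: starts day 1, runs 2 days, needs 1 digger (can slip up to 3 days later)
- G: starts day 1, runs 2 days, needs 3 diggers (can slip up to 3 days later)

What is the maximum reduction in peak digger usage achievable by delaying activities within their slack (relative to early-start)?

Early-start peak: d1:9  d2:9  d3:5  d4:4  d5:0 ⇒ 9.
Leveled (D@1, E@1, F@1, G@4): d1:6  d2:6  d3:5  d4:7  d5:3 ⇒ 7.
Reduction 9 − 7 = 2.

2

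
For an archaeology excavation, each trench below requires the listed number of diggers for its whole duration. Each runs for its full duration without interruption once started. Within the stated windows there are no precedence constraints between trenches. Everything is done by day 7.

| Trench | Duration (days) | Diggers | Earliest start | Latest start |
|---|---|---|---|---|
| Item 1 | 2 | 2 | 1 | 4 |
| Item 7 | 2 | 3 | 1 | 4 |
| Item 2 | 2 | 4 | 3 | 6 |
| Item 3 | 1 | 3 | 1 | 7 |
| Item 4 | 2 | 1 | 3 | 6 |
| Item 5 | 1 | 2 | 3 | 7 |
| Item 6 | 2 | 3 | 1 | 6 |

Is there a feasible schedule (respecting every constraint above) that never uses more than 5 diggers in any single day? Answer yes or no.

yes

Schedule Item 1@1, Item 7@1, Item 2@3, Item 3@5, Item 4@3, Item 5@5, Item 6@6: d1:5  d2:5  d3:5  d4:5  d5:5  d6:3  d7:3 — peak 5 ≤ 5.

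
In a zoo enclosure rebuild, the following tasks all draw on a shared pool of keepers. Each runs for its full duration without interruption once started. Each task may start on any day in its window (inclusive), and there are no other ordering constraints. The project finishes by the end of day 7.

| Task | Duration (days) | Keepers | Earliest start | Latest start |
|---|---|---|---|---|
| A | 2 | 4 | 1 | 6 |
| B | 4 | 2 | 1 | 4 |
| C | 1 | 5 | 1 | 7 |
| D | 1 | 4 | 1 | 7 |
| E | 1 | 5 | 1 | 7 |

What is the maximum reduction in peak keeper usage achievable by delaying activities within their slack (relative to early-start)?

Early-start peak: d1:20  d2:6  d3:2  d4:2  d5:0  d6:0  d7:0 ⇒ 20.
Leveled (A@1, B@1, C@5, D@3, E@6): d1:6  d2:6  d3:6  d4:2  d5:5  d6:5  d7:0 ⇒ 6.
Reduction 20 − 6 = 14.

14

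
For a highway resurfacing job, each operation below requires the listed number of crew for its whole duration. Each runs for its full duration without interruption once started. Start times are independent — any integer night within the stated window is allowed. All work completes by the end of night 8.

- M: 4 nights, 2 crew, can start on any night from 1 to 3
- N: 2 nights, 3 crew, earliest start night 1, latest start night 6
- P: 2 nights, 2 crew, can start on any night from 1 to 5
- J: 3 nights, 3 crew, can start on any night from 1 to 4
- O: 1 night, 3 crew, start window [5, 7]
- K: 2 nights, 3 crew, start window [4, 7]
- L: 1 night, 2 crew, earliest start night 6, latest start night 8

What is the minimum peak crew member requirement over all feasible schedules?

Early-start (M@1, N@1, P@1, J@1, O@5, K@4, L@6) gives peak 10: n1:10  n2:10  n3:5  n4:5  n5:6  n6:2  n7:0  n8:0.
Shift P→5, J→3, O→6, K→7, L→7.
Schedule M@1, N@1, P@5, J@3, O@6, K@7, L@7: n1:5  n2:5  n3:5  n4:5  n5:5  n6:5  n7:5  n8:3 — peak 5.
Total crew member-nights = 38 over 8 nights ⇒ peak ≥ ⌈38/8⌉ = 5, so 5 is optimal.

5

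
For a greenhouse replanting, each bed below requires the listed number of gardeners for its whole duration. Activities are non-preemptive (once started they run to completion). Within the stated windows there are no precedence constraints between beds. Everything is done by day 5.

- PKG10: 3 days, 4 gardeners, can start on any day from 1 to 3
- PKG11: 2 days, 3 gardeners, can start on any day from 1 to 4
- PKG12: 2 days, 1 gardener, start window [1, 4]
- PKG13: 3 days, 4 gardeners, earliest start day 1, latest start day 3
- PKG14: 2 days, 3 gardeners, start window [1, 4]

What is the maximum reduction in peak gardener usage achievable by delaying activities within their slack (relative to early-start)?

Early-start peak: d1:15  d2:15  d3:8  d4:0  d5:0 ⇒ 15.
Leveled (PKG10@1, PKG11@1, PKG12@1, PKG13@3, PKG14@4): d1:8  d2:8  d3:8  d4:7  d5:7 ⇒ 8.
Reduction 15 − 8 = 7.

7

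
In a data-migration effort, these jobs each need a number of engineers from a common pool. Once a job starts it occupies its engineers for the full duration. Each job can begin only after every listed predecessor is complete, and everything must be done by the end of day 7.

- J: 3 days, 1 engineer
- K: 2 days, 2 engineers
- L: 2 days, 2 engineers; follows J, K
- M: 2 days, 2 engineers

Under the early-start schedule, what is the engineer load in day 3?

At early start, day 3 has: J.
Demand: 1 = 1.

1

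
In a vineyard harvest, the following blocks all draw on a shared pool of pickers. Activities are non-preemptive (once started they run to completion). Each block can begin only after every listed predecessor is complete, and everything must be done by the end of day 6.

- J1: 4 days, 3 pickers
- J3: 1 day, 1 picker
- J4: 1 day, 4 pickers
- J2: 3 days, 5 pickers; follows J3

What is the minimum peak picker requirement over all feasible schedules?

8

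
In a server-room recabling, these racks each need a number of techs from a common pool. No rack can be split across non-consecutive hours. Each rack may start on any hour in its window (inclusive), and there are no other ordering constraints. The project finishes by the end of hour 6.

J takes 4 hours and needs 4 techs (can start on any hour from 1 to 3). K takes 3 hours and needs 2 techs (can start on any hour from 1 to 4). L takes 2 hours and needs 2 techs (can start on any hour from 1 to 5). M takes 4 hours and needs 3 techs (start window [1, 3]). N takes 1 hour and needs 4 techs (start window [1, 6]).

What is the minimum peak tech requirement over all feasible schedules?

Early-start (J@1, K@1, L@1, M@1, N@1) gives peak 15: h1:15  h2:11  h3:9  h4:7  h5:0  h6:0.
Shift M→3, N→5.
Schedule J@1, K@1, L@1, M@3, N@5: h1:8  h2:8  h3:9  h4:7  h5:7  h6:3 — peak 9.

9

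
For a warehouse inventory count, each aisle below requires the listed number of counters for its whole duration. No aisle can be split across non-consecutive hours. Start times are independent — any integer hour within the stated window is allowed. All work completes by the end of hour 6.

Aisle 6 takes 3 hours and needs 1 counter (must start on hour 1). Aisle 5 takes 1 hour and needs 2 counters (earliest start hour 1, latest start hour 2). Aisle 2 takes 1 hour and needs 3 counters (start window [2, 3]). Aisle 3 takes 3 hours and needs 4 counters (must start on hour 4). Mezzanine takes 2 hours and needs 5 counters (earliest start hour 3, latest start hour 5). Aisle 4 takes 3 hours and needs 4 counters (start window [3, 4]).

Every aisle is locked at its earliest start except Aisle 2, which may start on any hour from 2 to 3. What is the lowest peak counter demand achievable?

13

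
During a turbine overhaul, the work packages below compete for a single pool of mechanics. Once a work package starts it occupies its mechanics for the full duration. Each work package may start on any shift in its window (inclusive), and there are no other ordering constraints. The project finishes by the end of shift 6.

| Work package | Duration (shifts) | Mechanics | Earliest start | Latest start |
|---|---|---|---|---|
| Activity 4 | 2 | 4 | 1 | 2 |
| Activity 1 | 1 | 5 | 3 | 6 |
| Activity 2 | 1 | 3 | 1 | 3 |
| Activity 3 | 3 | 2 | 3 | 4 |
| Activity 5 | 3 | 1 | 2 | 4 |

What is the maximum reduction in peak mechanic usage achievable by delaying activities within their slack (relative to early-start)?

2

Early-start peak: s1:7  s2:5  s3:8  s4:3  s5:2  s6:0 ⇒ 8.
Leveled (Activity 4@1, Activity 1@6, Activity 2@3, Activity 3@3, Activity 5@2): s1:4  s2:5  s3:6  s4:3  s5:2  s6:5 ⇒ 6.
Reduction 8 − 6 = 2.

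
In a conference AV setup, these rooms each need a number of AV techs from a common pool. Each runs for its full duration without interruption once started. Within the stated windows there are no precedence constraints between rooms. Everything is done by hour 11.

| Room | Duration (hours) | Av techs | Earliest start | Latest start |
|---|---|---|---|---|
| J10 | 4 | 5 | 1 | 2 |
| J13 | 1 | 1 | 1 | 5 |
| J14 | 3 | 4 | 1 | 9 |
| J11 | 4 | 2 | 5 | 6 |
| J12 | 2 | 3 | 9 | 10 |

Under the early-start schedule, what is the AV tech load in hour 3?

9

At early start, hour 3 has: J10, J14.
Demand: 5 + 4 = 9.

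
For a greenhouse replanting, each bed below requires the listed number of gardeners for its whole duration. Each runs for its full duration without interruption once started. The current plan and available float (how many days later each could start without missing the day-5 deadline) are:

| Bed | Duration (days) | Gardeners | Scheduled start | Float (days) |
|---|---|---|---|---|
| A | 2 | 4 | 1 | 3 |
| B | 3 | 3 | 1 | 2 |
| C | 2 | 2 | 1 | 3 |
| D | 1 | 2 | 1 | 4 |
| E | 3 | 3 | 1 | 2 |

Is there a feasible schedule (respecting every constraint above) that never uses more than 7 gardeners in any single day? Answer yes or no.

Schedule A@1, B@1, C@4, D@4, E@3: d1:7  d2:7  d3:6  d4:7  d5:5 — peak 7 ≤ 7.

yes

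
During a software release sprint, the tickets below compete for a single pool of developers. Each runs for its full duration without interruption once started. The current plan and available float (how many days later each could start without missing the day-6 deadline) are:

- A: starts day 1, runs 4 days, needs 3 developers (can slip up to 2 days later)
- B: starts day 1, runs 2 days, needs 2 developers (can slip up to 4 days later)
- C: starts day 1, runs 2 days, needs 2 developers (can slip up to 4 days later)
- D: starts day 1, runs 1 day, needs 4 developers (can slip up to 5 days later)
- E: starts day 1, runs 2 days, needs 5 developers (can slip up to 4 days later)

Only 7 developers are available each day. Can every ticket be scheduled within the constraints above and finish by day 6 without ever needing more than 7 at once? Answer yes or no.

Schedule A@1, B@1, C@1, D@3, E@5: d1:7  d2:7  d3:7  d4:3  d5:5  d6:5 — peak 7 ≤ 7.

yes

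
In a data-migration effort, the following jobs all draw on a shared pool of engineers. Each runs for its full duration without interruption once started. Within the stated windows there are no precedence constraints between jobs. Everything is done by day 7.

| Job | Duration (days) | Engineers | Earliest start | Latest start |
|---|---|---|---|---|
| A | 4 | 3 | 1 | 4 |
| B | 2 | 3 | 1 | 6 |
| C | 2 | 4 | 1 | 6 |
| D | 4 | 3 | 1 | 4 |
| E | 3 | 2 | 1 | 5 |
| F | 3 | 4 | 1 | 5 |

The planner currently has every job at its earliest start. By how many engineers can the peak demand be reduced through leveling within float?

10

Early-start peak: d1:19  d2:19  d3:12  d4:6  d5:0  d6:0  d7:0 ⇒ 19.
Leveled (A@1, B@1, C@6, D@1, E@3, F@5): d1:9  d2:9  d3:8  d4:8  d5:6  d6:8  d7:8 ⇒ 9.
Reduction 19 − 9 = 10.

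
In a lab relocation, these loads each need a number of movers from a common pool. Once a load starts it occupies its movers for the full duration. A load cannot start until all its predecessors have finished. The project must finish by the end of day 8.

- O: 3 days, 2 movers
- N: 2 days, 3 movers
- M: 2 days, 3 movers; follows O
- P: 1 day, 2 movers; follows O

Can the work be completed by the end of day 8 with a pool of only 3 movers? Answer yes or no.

Schedule O@1, N@4, M@6, P@8: d1:2  d2:2  d3:2  d4:3  d5:3  d6:3  d7:3  d8:2 — peak 3 ≤ 3.

yes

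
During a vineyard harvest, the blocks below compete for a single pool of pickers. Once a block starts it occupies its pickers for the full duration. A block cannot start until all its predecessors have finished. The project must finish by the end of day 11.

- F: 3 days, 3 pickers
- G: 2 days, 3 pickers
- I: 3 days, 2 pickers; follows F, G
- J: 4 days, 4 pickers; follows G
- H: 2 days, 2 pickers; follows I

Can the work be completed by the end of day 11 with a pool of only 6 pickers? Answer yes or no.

yes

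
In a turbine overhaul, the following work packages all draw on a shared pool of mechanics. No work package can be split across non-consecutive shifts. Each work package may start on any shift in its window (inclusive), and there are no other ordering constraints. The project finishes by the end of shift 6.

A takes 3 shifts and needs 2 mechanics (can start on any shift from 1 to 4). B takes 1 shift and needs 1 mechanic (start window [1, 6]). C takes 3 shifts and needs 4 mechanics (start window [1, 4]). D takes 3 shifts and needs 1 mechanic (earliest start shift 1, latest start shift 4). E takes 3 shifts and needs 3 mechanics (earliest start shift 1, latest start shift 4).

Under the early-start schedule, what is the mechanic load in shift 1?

At early start, shift 1 has: A, B, C, D, E.
Demand: 2 + 1 + 4 + 1 + 3 = 11.

11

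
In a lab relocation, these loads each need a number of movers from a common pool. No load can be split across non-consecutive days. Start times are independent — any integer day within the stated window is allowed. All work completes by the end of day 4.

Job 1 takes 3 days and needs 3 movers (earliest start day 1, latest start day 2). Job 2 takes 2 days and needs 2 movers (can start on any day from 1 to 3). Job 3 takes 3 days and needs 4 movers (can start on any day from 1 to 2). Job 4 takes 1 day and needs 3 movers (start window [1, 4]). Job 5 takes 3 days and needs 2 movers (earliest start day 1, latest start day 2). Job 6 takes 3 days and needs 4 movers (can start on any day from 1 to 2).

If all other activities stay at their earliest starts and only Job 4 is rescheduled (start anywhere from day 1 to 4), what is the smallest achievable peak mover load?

15

Job 4@1: d1:18  d2:15  d3:13  d4:0 → peak 18
Job 4@2: d1:15  d2:18  d3:13  d4:0 → peak 18
Job 4@3: d1:15  d2:15  d3:16  d4:0 → peak 16
Job 4@4: d1:15  d2:15  d3:13  d4:3 → peak 15
Best is Job 4@4, peak 15.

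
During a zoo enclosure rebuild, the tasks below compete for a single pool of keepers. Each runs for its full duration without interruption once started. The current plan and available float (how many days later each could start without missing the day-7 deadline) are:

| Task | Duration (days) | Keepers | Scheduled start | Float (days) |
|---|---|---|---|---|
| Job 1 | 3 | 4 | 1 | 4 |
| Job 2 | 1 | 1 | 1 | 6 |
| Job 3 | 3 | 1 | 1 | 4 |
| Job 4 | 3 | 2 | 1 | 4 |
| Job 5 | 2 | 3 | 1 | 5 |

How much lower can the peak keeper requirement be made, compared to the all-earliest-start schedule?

6

Early-start peak: d1:11  d2:10  d3:7  d4:0  d5:0  d6:0  d7:0 ⇒ 11.
Leveled (Job 1@1, Job 2@1, Job 3@2, Job 4@4, Job 5@5): d1:5  d2:5  d3:5  d4:3  d5:5  d6:5  d7:0 ⇒ 5.
Reduction 11 − 5 = 6.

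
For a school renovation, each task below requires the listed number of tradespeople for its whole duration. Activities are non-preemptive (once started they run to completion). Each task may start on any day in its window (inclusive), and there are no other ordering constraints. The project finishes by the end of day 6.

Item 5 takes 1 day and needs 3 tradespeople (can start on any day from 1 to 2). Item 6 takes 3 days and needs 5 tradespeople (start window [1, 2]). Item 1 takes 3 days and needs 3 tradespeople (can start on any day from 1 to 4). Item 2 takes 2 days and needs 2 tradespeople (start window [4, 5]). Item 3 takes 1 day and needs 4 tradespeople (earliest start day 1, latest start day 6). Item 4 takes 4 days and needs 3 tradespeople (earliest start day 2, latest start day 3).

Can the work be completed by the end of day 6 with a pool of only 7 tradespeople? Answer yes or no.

Total tradesperson-days = 47; over 6 days the average is 47/6 > 7, so some day must exceed 7.

no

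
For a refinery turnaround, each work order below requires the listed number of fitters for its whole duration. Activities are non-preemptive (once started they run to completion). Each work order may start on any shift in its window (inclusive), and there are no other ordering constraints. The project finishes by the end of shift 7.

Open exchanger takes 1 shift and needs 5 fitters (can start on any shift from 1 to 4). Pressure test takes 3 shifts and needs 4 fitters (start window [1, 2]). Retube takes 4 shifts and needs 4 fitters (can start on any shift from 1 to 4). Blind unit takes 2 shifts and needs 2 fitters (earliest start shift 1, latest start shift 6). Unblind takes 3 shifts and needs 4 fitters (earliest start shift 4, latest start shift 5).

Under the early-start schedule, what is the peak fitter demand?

Early-start schedule: Open exchanger@1, Pressure test@1, Retube@1, Blind unit@1, Unblind@4.
Load per shift: shift 1: 15, shift 2: 10, shift 3: 8, shift 4: 8, shift 5: 4, shift 6: 4, shift 7: 0.
Peak is 15.

15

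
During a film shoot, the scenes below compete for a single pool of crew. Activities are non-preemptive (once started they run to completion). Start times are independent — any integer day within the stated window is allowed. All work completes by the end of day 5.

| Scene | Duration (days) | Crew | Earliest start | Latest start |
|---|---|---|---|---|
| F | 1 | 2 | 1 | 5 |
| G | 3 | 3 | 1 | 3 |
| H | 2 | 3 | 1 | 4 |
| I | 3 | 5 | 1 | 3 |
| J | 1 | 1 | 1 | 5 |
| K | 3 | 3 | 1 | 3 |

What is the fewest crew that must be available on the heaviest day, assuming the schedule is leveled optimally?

11

Early-start (F@1, G@1, H@1, I@1, J@1, K@1) gives peak 17: d1:17  d2:14  d3:11  d4:0  d5:0.
Shift I→2, K→3.
Schedule F@1, G@1, H@1, I@2, J@1, K@3: d1:9  d2:11  d3:11  d4:8  d5:3 — peak 11.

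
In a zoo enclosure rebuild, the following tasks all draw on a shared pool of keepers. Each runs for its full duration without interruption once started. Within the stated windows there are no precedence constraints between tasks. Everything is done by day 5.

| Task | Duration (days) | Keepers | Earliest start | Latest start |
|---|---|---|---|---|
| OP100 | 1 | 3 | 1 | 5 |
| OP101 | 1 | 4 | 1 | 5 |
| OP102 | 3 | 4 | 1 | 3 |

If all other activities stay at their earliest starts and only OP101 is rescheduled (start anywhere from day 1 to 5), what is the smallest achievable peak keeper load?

7

OP101@1: d1:11  d2:4  d3:4  d4:0  d5:0 → peak 11
OP101@2: d1:7  d2:8  d3:4  d4:0  d5:0 → peak 8
OP101@3: d1:7  d2:4  d3:8  d4:0  d5:0 → peak 8
OP101@4: d1:7  d2:4  d3:4  d4:4  d5:0 → peak 7
OP101@5: d1:7  d2:4  d3:4  d4:0  d5:4 → peak 7
Best is OP101@4, peak 7.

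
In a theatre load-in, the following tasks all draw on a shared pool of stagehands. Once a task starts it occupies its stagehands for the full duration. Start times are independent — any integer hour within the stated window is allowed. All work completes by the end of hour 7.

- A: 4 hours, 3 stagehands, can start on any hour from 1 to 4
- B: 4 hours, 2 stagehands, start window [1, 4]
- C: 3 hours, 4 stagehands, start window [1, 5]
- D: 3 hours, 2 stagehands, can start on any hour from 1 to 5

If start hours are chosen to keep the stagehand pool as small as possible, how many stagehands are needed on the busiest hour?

Early-start (A@1, B@1, C@1, D@1) gives peak 11: h1:11  h2:11  h3:11  h4:5  h5:0  h6:0  h7:0.
Shift C→5, D→5.
Schedule A@1, B@1, C@5, D@5: h1:5  h2:5  h3:5  h4:5  h5:6  h6:6  h7:6 — peak 6.
Total stagehand-hours = 38 over 7 hours ⇒ peak ≥ ⌈38/7⌉ = 6, so 6 is optimal.

6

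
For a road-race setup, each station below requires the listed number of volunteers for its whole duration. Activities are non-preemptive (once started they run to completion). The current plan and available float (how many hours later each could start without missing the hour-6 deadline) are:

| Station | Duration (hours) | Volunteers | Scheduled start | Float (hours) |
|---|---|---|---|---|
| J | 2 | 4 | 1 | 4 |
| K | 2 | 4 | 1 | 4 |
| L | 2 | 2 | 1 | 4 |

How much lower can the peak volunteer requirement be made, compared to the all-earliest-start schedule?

Early-start peak: h1:10  h2:10  h3:0  h4:0  h5:0  h6:0 ⇒ 10.
Leveled (J@1, K@3, L@5): h1:4  h2:4  h3:4  h4:4  h5:2  h6:2 ⇒ 4.
Reduction 10 − 4 = 6.

6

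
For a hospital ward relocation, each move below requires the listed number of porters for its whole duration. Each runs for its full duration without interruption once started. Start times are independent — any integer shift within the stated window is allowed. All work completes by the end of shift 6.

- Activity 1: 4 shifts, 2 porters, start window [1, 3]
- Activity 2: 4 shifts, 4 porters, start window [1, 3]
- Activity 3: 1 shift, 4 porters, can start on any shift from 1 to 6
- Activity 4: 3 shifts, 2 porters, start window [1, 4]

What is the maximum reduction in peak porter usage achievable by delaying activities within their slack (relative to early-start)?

4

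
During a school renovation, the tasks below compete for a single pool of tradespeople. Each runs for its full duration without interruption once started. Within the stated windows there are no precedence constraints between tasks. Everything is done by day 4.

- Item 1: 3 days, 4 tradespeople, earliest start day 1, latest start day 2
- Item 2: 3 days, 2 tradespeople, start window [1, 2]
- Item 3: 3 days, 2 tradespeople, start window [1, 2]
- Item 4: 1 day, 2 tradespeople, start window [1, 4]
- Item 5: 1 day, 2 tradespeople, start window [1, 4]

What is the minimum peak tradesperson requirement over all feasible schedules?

Early-start (Item 1@1, Item 2@1, Item 3@1, Item 4@1, Item 5@1) gives peak 12: d1:12  d2:8  d3:8  d4:0.
Shift Item 4→4, Item 5→4.
Schedule Item 1@1, Item 2@1, Item 3@1, Item 4@4, Item 5@4: d1:8  d2:8  d3:8  d4:4 — peak 8.

8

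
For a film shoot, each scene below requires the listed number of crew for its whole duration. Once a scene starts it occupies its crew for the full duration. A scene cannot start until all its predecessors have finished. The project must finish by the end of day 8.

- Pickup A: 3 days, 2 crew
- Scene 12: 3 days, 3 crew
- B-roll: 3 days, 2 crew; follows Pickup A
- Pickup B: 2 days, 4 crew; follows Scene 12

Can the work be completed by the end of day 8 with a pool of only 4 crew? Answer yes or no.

The minimum achievable peak is 5; 4 < 5, so no feasible schedule stays within the cap.

no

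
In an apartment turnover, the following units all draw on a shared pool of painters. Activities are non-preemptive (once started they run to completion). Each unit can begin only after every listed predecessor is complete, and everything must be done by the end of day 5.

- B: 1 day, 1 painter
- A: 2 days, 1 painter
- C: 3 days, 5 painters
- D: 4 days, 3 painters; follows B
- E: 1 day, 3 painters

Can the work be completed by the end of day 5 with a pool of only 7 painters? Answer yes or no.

The minimum achievable peak is 8; 7 < 8, so no feasible schedule stays within the cap.

no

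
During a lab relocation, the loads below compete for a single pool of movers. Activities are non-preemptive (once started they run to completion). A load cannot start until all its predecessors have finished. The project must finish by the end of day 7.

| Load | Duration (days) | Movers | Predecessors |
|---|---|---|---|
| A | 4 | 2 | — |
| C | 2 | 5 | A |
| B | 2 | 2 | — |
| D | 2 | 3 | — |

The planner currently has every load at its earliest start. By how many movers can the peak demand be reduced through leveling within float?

2

Early-start peak: d1:7  d2:7  d3:2  d4:2  d5:5  d6:5  d7:0 ⇒ 7.
Leveled (A@1, C@5, B@1, D@3): d1:4  d2:4  d3:5  d4:5  d5:5  d6:5  d7:0 ⇒ 5.
Reduction 7 − 5 = 2.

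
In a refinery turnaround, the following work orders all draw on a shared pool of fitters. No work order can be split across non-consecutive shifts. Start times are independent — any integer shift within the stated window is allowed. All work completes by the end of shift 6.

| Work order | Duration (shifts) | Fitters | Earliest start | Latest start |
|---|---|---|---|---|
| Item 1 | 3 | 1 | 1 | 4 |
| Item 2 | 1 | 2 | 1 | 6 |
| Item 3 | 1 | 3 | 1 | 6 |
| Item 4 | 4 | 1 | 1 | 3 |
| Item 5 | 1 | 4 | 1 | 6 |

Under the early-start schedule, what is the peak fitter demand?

11

Early-start schedule: Item 1@1, Item 2@1, Item 3@1, Item 4@1, Item 5@1.
Load per shift: shift 1: 11, shift 2: 2, shift 3: 2, shift 4: 1, shift 5: 0, shift 6: 0.
Peak is 11.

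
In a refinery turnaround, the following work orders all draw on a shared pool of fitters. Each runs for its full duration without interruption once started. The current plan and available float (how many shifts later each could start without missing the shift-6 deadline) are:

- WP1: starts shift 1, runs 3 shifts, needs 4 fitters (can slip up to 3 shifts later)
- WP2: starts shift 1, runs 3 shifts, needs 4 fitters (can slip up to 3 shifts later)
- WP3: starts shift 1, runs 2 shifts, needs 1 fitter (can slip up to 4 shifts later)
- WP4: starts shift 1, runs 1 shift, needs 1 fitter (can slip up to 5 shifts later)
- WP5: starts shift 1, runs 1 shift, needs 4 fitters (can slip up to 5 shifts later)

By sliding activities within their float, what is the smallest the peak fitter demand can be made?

8

Early-start (WP1@1, WP2@1, WP3@1, WP4@1, WP5@1) gives peak 14: s1:14  s2:9  s3:8  s4:0  s5:0  s6:0.
Shift WP3→4, WP4→4, WP5→4.
Schedule WP1@1, WP2@1, WP3@4, WP4@4, WP5@4: s1:8  s2:8  s3:8  s4:6  s5:1  s6:0 — peak 8.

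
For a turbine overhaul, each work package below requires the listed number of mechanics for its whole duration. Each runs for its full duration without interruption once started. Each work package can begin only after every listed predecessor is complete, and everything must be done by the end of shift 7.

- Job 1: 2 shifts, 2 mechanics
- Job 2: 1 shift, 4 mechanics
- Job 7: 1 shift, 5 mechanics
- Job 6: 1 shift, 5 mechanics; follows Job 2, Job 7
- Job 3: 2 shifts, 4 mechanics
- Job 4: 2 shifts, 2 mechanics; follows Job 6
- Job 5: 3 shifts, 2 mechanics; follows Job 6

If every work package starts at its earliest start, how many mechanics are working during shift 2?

At early start, shift 2 has: Job 1, Job 6, Job 3.
Demand: 2 + 5 + 4 = 11.

11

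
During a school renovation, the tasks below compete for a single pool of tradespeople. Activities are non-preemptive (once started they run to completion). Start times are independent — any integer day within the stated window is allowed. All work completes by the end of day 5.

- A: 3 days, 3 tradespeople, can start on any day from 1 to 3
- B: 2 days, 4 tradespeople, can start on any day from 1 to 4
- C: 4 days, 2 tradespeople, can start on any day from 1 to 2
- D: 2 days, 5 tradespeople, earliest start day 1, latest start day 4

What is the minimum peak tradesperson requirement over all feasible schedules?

9

Early-start (A@1, B@1, C@1, D@1) gives peak 14: d1:14  d2:14  d3:5  d4:2  d5:0.
Shift D→4.
Schedule A@1, B@1, C@1, D@4: d1:9  d2:9  d3:5  d4:7  d5:5 — peak 9.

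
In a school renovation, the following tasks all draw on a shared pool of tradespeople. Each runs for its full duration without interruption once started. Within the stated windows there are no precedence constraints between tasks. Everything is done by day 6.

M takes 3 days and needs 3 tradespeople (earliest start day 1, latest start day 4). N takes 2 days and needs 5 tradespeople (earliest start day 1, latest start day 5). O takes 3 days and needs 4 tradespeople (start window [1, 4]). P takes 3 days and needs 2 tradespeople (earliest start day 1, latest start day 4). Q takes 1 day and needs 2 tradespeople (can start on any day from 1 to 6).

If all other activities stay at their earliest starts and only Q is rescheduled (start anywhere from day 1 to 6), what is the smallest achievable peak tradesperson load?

14

Q@1: d1:16  d2:14  d3:9  d4:0  d5:0  d6:0 → peak 16
Q@2: d1:14  d2:16  d3:9  d4:0  d5:0  d6:0 → peak 16
Q@3: d1:14  d2:14  d3:11  d4:0  d5:0  d6:0 → peak 14
Q@4: d1:14  d2:14  d3:9  d4:2  d5:0  d6:0 → peak 14
Q@5: d1:14  d2:14  d3:9  d4:0  d5:2  d6:0 → peak 14
Q@6: d1:14  d2:14  d3:9  d4:0  d5:0  d6:2 → peak 14
Best is Q@3, peak 14.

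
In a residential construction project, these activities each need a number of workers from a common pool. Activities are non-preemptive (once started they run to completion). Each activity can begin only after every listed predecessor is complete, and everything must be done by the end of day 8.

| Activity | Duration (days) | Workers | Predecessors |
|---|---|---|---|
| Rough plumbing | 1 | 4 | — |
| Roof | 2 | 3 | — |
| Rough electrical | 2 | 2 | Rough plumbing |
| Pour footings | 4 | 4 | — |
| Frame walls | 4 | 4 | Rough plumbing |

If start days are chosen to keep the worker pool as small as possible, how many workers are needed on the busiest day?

Early-start (Rough plumbing@1, Roof@1, Rough electrical@2, Pour footings@1, Frame walls@2) gives peak 13: d1:11  d2:13  d3:10  d4:8  d5:4  d6:0  d7:0  d8:0.
Shift Pour footings→3, Frame walls→4.
Schedule Rough plumbing@1, Roof@1, Rough electrical@2, Pour footings@3, Frame walls@4: d1:7  d2:5  d3:6  d4:8  d5:8  d6:8  d7:4  d8:0 — peak 8.

8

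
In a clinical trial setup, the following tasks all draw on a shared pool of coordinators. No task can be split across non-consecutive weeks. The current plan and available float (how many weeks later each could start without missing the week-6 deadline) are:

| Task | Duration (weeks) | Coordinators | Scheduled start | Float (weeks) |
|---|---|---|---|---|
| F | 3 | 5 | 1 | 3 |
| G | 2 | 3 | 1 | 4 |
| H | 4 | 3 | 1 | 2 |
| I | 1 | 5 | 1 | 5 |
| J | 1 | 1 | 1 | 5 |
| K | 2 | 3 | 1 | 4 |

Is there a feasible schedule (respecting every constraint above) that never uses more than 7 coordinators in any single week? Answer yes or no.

Total coordinator-weeks = 45; over 6 weeks the average is 45/6 > 7, so some week must exceed 7.

no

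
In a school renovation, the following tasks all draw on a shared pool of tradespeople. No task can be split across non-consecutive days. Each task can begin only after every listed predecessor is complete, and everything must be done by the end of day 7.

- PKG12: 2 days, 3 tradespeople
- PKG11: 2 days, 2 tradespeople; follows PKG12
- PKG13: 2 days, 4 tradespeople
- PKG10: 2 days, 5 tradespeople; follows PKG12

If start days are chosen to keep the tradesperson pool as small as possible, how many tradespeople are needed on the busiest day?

6

Early-start (PKG12@1, PKG11@3, PKG13@1, PKG10@3) gives peak 7: d1:7  d2:7  d3:7  d4:7  d5:0  d6:0  d7:0.
Shift PKG13→3, PKG10→5.
Schedule PKG12@1, PKG11@3, PKG13@3, PKG10@5: d1:3  d2:3  d3:6  d4:6  d5:5  d6:5  d7:0 — peak 6.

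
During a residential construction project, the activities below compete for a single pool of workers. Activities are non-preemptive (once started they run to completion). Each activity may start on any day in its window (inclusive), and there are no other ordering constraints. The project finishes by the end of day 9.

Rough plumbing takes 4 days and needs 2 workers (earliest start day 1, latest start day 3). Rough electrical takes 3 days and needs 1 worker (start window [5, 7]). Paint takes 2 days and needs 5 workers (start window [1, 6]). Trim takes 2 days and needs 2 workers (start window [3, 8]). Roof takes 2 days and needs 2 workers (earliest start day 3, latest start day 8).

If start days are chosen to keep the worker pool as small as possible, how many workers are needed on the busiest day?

Early-start (Rough plumbing@1, Rough electrical@5, Paint@1, Trim@3, Roof@3) gives peak 7: d1:7  d2:7  d3:6  d4:6  d5:1  d6:1  d7:1  d8:0  d9:0.
Shift Rough electrical→7, Paint→5, Roof→7.
Schedule Rough plumbing@1, Rough electrical@7, Paint@5, Trim@3, Roof@7: d1:2  d2:2  d3:4  d4:4  d5:5  d6:5  d7:3  d8:3  d9:1 — peak 5.

5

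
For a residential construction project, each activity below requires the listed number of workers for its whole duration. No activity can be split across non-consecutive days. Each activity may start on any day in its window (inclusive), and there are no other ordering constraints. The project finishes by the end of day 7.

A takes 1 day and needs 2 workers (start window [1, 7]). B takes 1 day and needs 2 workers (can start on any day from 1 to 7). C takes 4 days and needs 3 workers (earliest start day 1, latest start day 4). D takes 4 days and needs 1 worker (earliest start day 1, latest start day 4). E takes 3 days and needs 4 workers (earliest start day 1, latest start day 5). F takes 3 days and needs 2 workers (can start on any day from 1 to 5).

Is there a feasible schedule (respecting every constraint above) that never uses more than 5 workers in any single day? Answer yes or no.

no

Total worker-days = 38; over 7 days the average is 38/7 > 5, so some day must exceed 5.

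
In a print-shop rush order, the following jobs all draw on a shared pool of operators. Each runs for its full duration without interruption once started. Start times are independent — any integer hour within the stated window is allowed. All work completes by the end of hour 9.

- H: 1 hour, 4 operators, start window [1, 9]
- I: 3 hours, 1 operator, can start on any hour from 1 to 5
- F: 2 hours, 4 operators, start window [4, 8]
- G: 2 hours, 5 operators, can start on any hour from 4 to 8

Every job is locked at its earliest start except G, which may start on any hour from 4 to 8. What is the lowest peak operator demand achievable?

5

G@4: h1:5  h2:1  h3:1  h4:9  h5:9  h6:0  h7:0  h8:0  h9:0 → peak 9
G@5: h1:5  h2:1  h3:1  h4:4  h5:9  h6:5  h7:0  h8:0  h9:0 → peak 9
G@6: h1:5  h2:1  h3:1  h4:4  h5:4  h6:5  h7:5  h8:0  h9:0 → peak 5
G@7: h1:5  h2:1  h3:1  h4:4  h5:4  h6:0  h7:5  h8:5  h9:0 → peak 5
G@8: h1:5  h2:1  h3:1  h4:4  h5:4  h6:0  h7:0  h8:5  h9:5 → peak 5
Best is G@6, peak 5.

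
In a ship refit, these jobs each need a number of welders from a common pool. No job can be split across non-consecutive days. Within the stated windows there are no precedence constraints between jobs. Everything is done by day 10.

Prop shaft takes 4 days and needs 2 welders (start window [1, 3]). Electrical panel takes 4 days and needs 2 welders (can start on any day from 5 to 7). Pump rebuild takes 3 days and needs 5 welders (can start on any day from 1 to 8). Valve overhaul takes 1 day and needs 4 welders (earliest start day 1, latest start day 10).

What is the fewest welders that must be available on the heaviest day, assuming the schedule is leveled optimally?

Early-start (Prop shaft@1, Electrical panel@5, Pump rebuild@1, Valve overhaul@1) gives peak 11: d1:11  d2:7  d3:7  d4:2  d5:2  d6:2  d7:2  d8:2  d9:0  d10:0.
Shift Valve overhaul→4.
Schedule Prop shaft@1, Electrical panel@5, Pump rebuild@1, Valve overhaul@4: d1:7  d2:7  d3:7  d4:6  d5:2  d6:2  d7:2  d8:2  d9:0  d10:0 — peak 7.

7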